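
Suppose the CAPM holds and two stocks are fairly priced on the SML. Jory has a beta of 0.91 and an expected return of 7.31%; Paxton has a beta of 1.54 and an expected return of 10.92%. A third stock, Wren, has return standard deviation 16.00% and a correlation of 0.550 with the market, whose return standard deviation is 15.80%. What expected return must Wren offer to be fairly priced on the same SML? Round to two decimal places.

MRP = (10.92% − 7.31%) / (1.54 − 0.91) = 5.7302%
R_f = 7.31% − 0.91 × 5.7302% = 2.0955%
β_Wren = ρ·σ_i/σ_m = 0.550 × 16.00 / 15.80 = 0.5570
E(R_Wren) = R_f + β × MRP = 2.0955% + 0.5570 × 5.7302% = 5.29%

5.29%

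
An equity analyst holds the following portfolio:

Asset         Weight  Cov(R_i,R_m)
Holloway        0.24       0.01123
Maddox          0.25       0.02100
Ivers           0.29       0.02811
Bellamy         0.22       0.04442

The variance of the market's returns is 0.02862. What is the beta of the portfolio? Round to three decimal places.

0.904

β_Holloway = 0.01123 / 0.02862 = 0.3924
β_Maddox = 0.02100 / 0.02862 = 0.7338
β_Ivers = 0.02811 / 0.02862 = 0.9822
β_Bellamy = 0.04442 / 0.02862 = 1.5521
β_P = Σ w_i β_i = 0.24×0.3924 + 0.25×0.7338 + 0.29×0.9822 + 0.22×1.5521 = 0.9039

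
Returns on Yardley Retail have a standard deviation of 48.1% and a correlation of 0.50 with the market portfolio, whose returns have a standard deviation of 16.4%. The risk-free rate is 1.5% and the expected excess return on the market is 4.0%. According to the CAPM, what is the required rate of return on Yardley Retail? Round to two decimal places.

β = ρ × σ_i / σ_m = 0.50 × 48.1% / 16.4% = 1.4665
E(R) = 1.5% + 1.4665 × 4.0% = 7.37%

7.37%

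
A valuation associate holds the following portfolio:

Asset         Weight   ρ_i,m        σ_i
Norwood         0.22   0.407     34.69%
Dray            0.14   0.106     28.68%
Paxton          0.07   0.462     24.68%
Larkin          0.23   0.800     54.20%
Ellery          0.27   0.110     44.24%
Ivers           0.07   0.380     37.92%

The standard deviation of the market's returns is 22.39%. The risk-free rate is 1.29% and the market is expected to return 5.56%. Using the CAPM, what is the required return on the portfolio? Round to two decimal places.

β_Norwood = 0.407 × 34.69% / 22.39% = 0.6306
β_Dray = 0.106 × 28.68% / 22.39% = 0.1358
β_Paxton = 0.462 × 24.68% / 22.39% = 0.5093
β_Larkin = 0.800 × 54.20% / 22.39% = 1.9366
β_Ellery = 0.110 × 44.24% / 22.39% = 0.2173
β_Ivers = 0.380 × 37.92% / 22.39% = 0.6436
β_P = Σ w_i β_i = 0.22×0.6306 + 0.14×0.1358 + 0.07×0.5093 + 0.23×1.9366 + 0.27×0.2173 + 0.07×0.6436 = 0.7425
MRP = 5.56% − 1.29% = 4.27%
E(R_P) = R_f + β_P × MRP = 1.29% + 0.7425 × 4.27% = 4.46%

4.46%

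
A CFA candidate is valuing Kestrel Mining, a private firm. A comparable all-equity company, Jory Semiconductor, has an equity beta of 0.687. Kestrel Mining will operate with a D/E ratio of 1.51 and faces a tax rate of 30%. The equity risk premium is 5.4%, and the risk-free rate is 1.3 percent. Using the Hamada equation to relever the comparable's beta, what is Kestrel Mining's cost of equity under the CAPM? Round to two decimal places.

8.93%

β_L = β_U × [1 + (1 − t)(D/E)] = 0.687 × [1 + (1 − 0.30) × 1.51]
    = 0.687 × [1 + 0.70 × 1.51] = 0.687 × 2.0570 = 1.4132
E(R) = R_f + β_L × MRP = 1.3% + 1.4132 × 5.4% = 8.93%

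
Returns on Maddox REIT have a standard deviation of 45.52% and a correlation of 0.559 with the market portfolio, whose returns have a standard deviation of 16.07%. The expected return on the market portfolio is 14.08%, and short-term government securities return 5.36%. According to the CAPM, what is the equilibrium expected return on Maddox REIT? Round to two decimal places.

β = ρ × σ_i / σ_m = 0.559 × 45.52% / 16.07% = 1.5834
MRP = 14.08% − 5.36% = 8.72%
E(R) = 5.36% + 1.5834 × 8.72% = 19.17%

19.17%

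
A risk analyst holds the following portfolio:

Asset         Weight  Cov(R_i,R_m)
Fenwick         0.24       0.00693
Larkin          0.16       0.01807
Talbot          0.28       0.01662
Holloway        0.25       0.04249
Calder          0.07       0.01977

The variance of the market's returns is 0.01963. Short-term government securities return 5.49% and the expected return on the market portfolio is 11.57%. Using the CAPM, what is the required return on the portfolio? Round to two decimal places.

12.06%

β_Fenwick = 0.00693 / 0.01963 = 0.3530
β_Larkin = 0.01807 / 0.01963 = 0.9205
β_Talbot = 0.01662 / 0.01963 = 0.8467
β_Holloway = 0.04249 / 0.01963 = 2.1645
β_Calder = 0.01977 / 0.01963 = 1.0071
β_P = Σ w_i β_i = 0.24×0.3530 + 0.16×0.9205 + 0.28×0.8467 + 0.25×2.1645 + 0.07×1.0071 = 1.0807
MRP = 11.57% − 5.49% = 6.08%
E(R_P) = R_f + β_P × MRP = 5.49% + 1.0807 × 6.08% = 12.06%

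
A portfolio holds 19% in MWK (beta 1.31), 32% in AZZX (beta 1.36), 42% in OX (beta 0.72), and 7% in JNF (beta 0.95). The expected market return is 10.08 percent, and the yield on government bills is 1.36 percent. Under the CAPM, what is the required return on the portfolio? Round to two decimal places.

β_P = Σ w_i β_i = 0.19×1.31 + 0.32×1.36 + 0.42×0.72 + 0.07×0.95 = 1.0530
MRP = 10.08% − 1.36% = 8.72%
E(R_P) = R_f + β_P × MRP = 1.36% + 1.0530 × 8.72% = 10.54%

10.54%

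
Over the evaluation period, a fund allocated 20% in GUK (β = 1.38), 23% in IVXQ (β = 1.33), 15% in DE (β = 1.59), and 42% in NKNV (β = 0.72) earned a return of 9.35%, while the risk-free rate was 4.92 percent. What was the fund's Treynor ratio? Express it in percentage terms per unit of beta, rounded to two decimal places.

β_P = 0.20×1.38 + 0.23×1.33 + 0.15×1.59 + 0.42×0.72 = 1.1228
Treynor = (R_P − R_f) / β_P = (9.35% − 4.92%) / 1.1228 = 4.43% / 1.1228 = 3.95%

3.95%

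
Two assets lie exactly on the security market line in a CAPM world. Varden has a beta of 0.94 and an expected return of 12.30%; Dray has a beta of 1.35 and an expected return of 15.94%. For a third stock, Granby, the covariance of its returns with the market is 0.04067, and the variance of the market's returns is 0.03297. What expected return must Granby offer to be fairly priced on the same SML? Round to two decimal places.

14.91%

MRP = (15.94% − 12.30%) / (1.35 − 0.94) = 8.8780%
R_f = 12.30% − 0.94 × 8.8780% = 3.9547%
β_Granby = Cov / Var(R_m) = 0.04067 / 0.03297 = 1.2335
E(R_Granby) = R_f + β × MRP = 3.9547% + 1.2335 × 8.8780% = 14.91%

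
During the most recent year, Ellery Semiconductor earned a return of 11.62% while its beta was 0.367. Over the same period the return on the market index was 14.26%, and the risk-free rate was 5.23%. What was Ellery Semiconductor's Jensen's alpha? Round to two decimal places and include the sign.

Market excess return = 14.26% − 5.23% = 9.03%
CAPM benchmark = R_f + β(R_m − R_f) = 5.23% + 0.367 × 9.03% = 8.54401%
α = actual − benchmark = 11.62% − 8.54401% = +3.08%

+3.08%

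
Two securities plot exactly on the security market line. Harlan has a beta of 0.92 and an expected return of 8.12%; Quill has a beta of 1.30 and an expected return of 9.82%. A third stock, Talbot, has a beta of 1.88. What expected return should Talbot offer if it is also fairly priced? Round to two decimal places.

12.41%

MRP (SML slope) = (9.82% − 8.12%) / (1.30 − 0.92) = 1.70% / 0.38 = 4.4737%
R_f (intercept) = 8.12% − 0.92 × 4.4737% = 4.0042%
E(R_Talbot) = R_f + β × MRP = 4.0042% + 1.88 × 4.4737% = 12.41%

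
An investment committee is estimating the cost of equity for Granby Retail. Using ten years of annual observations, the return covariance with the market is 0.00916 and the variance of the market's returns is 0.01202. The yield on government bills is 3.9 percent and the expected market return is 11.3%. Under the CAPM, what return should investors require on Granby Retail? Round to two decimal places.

9.54%

β = Cov(R_i, R_m) / Var(R_m) = 0.00916 / 0.01202 = 0.7621
MRP = 11.3% − 3.9% = 7.40%
E(R) = R_f + β × MRP = 3.9% + 0.7621 × 7.4% = 9.54%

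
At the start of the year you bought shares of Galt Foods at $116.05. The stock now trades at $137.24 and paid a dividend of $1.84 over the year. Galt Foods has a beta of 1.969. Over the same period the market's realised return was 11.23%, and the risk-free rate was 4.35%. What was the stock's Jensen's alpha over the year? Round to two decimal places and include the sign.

Realised HPR = (P1 + D1 − P0) / P0 = (137.24 + 1.84 − 116.05) / 116.05 = 23.03 / 116.05 = 19.8449%
MRP = 11.23% − 4.35% = 6.88%
CAPM required = R_f + β·MRP = 4.35% + 1.969 × 6.88% = 17.89672%
α = realised − required = 19.8449% − 17.89672% = +1.95%

+1.95%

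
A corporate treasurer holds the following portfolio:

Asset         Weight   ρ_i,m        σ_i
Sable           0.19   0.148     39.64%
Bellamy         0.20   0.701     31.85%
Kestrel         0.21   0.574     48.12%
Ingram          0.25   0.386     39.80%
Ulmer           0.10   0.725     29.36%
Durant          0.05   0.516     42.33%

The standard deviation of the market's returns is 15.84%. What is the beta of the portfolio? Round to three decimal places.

1.164

β_Sable = 0.148 × 39.64% / 15.84% = 0.3704
β_Bellamy = 0.701 × 31.85% / 15.84% = 1.4095
β_Kestrel = 0.574 × 48.12% / 15.84% = 1.7437
β_Ingram = 0.386 × 39.80% / 15.84% = 0.9699
β_Ulmer = 0.725 × 29.36% / 15.84% = 1.3438
β_Durant = 0.516 × 42.33% / 15.84% = 1.3789
β_P = Σ w_i β_i = 0.19×0.3704 + 0.20×1.4095 + 0.21×1.7437 + 0.25×0.9699 + 0.10×1.3438 + 0.05×1.3789 = 1.1643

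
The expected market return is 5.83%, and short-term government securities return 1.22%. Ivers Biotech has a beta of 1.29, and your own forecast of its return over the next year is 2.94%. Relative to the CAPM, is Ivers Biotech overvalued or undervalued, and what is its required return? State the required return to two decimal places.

Overvalued; required return 7.17%

MRP = 5.83% − 1.22% = 4.61%
Required return = R_f + β·MRP = 1.22% + 1.29 × 4.61% = 7.17%
Forecast 2.94% < required 7.17% → the stock plots below the SML → overvalued.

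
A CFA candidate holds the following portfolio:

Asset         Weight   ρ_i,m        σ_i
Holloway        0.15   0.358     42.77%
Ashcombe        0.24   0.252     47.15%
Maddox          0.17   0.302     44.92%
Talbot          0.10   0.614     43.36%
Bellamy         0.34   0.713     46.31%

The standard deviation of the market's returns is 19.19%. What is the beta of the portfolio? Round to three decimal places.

β_Holloway = 0.358 × 42.77% / 19.19% = 0.7979
β_Ashcombe = 0.252 × 47.15% / 19.19% = 0.6192
β_Maddox = 0.302 × 44.92% / 19.19% = 0.7069
β_Talbot = 0.614 × 43.36% / 19.19% = 1.3873
β_Bellamy = 0.713 × 46.31% / 19.19% = 1.7206
β_P = Σ w_i β_i = 0.15×0.7979 + 0.24×0.6192 + 0.17×0.7069 + 0.10×1.3873 + 0.34×1.7206 = 1.1122

1.112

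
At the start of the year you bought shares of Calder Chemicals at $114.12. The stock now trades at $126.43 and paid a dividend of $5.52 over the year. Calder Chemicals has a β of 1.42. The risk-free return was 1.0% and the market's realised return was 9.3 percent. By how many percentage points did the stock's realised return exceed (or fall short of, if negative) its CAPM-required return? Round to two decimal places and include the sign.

+2.84%

Realised HPR = (P1 + D1 − P0) / P0 = (126.43 + 5.52 − 114.12) / 114.12 = 17.83 / 114.12 = 15.6239%
MRP = 9.3% − 1.0% = 8.30%
CAPM required = R_f + β·MRP = 1.0% + 1.42 × 8.3% = 12.7860%
α = realised − required = 15.6239% − 12.7860% = +2.84%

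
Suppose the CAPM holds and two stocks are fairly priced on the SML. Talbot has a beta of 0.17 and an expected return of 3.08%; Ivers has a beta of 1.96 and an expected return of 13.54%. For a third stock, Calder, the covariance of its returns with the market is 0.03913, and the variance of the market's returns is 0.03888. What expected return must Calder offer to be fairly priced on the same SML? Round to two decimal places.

MRP = (13.54% − 3.08%) / (1.96 − 0.17) = 5.8436%
R_f = 3.08% − 0.17 × 5.8436% = 2.0866%
β_Calder = Cov / Var(R_m) = 0.03913 / 0.03888 = 1.0064
E(R_Calder) = R_f + β × MRP = 2.0866% + 1.0064 × 5.8436% = 7.97%

7.97%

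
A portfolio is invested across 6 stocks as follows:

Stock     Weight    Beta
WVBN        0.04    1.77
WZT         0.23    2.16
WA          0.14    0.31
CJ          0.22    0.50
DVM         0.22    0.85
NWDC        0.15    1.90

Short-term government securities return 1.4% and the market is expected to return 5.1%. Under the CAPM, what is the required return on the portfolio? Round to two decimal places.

5.81%

β_P = Σ w_i β_i = 0.04×1.77 + 0.23×2.16 + 0.14×0.31 + 0.22×0.50 + 0.22×0.85 + 0.15×1.90 = 1.1930
MRP = 5.1% − 1.4% = 3.70%
E(R_P) = R_f + β_P × MRP = 1.4% + 1.1930 × 3.7% = 5.81%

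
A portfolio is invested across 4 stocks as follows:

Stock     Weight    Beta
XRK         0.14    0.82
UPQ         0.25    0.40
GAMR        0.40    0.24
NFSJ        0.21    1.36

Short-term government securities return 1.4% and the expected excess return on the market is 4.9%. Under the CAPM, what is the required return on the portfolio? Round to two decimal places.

β_P = Σ w_i β_i = 0.14×0.82 + 0.25×0.40 + 0.40×0.24 + 0.21×1.36 = 0.5964
E(R_P) = R_f + β_P × MRP = 1.4% + 0.5964 × 4.9% = 4.32%

4.32%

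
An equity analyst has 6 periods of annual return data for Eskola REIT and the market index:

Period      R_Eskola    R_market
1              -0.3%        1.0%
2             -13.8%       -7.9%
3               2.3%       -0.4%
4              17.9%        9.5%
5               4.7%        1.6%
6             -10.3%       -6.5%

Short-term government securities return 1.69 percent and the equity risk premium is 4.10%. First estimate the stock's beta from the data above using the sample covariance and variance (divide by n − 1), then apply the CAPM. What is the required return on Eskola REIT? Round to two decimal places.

9.01%

Mean R_i = (-0.3 − 13.8 + 2.3 + 17.9 + 4.7 − 10.3) / 6 = 0.0833%
Mean R_m = (1.0 − 7.9 − 0.4 + 9.5 + 1.6 − 6.5) / 6 = -0.4500%
Σ(R_i − R̄_i)(R_m − R̄_m) = 352.5450  ⇒  Cov = 352.5450 / 5 = 70.5090
Σ(R_m − R̄_m)² = 197.4150  ⇒  Var(R_m) = 197.4150 / 5 = 39.4830
β = Cov / Var(R_m) = 70.5090 / 39.4830 = 1.7858
E(R) = R_f + β × MRP = 1.69% + 1.7858 × 4.10% = 9.01%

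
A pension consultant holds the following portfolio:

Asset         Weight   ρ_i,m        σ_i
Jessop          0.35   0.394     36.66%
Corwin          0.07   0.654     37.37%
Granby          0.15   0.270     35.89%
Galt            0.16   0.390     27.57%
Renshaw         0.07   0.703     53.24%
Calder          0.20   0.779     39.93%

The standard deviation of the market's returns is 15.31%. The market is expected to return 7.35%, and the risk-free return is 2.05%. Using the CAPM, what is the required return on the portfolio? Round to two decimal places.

β_Jessop = 0.394 × 36.66% / 15.31% = 0.9434
β_Corwin = 0.654 × 37.37% / 15.31% = 1.5963
β_Granby = 0.270 × 35.89% / 15.31% = 0.6329
β_Galt = 0.390 × 27.57% / 15.31% = 0.7023
β_Renshaw = 0.703 × 53.24% / 15.31% = 2.4447
β_Calder = 0.779 × 39.93% / 15.31% = 2.0317
β_P = Σ w_i β_i = 0.35×0.9434 + 0.07×1.5963 + 0.15×0.6329 + 0.16×0.7023 + 0.07×2.4447 + 0.20×2.0317 = 1.2267
MRP = 7.35% − 2.05% = 5.30%
E(R_P) = R_f + β_P × MRP = 2.05% + 1.2267 × 5.30% = 8.55%

8.55%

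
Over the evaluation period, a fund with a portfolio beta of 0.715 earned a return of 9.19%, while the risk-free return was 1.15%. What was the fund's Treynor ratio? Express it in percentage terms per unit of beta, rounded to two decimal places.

11.24%

Treynor = (R_P − R_f) / β_P = (9.19% − 1.15%) / 0.7150 = 8.04% / 0.7150 = 11.24%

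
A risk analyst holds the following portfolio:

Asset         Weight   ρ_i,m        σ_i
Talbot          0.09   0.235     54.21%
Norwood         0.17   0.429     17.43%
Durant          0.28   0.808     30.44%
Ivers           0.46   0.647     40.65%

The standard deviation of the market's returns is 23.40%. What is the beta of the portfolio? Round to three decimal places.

0.915

β_Talbot = 0.235 × 54.21% / 23.40% = 0.5444
β_Norwood = 0.429 × 17.43% / 23.40% = 0.3196
β_Durant = 0.808 × 30.44% / 23.40% = 1.0511
β_Ivers = 0.647 × 40.65% / 23.40% = 1.1240
β_P = Σ w_i β_i = 0.09×0.5444 + 0.17×0.3196 + 0.28×1.0511 + 0.46×1.1240 = 0.9147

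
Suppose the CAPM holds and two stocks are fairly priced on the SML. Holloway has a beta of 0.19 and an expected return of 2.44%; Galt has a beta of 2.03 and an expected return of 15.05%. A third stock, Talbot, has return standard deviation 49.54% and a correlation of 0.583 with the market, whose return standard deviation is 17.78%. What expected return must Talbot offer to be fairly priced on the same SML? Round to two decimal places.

12.27%

MRP = (15.05% − 2.44%) / (2.03 − 0.19) = 6.8533%
R_f = 2.44% − 0.19 × 6.8533% = 1.1379%
β_Talbot = ρ·σ_i/σ_m = 0.583 × 49.54 / 17.78 = 1.6244
E(R_Talbot) = R_f + β × MRP = 1.1379% + 1.6244 × 6.8533% = 12.27%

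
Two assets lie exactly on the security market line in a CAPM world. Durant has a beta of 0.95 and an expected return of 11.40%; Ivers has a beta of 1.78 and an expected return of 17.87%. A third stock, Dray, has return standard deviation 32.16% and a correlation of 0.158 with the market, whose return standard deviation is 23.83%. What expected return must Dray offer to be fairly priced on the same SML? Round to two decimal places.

5.66%

MRP = (17.87% − 11.40%) / (1.78 − 0.95) = 7.7952%
R_f = 11.40% − 0.95 × 7.7952% = 3.9946%
β_Dray = ρ·σ_i/σ_m = 0.158 × 32.16 / 23.83 = 0.2132
E(R_Dray) = R_f + β × MRP = 3.9946% + 0.2132 × 7.7952% = 5.66%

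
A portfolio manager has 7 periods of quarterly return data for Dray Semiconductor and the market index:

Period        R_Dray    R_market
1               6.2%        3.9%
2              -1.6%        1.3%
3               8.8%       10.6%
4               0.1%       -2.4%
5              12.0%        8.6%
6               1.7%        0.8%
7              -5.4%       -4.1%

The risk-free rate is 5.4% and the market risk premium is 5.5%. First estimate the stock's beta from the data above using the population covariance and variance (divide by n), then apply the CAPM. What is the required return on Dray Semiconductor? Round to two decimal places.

11.12%

Mean R_i = (6.2 − 1.6 + 8.8 + 0.1 + 12.0 + 1.7 − 5.4) / 7 = 3.1143%
Mean R_m = (3.9 + 1.3 + 10.6 − 2.4 + 8.6 + 0.8 − 4.1) / 7 = 2.6714%
Σ(R_i − R̄_i)(R_m − R̄_m) = 183.6029  ⇒  Cov = 183.6029 / 7 = 26.2290
Σ(R_m − R̄_m)² = 176.4743  ⇒  Var(R_m) = 176.4743 / 7 = 25.2106
β = Cov / Var(R_m) = 26.2290 / 25.2106 = 1.0404
E(R) = R_f + β × MRP = 5.4% + 1.0404 × 5.5% = 11.12%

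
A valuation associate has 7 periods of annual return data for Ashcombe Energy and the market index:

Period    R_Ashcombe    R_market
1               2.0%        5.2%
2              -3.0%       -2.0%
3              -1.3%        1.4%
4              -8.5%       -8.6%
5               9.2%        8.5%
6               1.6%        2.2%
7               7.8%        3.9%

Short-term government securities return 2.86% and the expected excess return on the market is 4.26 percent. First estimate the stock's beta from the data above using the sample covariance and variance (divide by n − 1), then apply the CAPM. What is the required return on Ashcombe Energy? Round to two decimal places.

7.23%

Mean R_i = (2.0 − 3.0 − 1.3 − 8.5 + 9.2 + 1.6 + 7.8) / 7 = 1.1143%
Mean R_m = (5.2 − 2.0 + 1.4 − 8.6 + 8.5 + 2.2 + 3.9) / 7 = 1.5143%
Σ(R_i − R̄_i)(R_m − R̄_m) = 188.0086  ⇒  Cov = 188.0086 / 6 = 31.3348
Σ(R_m − R̄_m)² = 183.2086  ⇒  Var(R_m) = 183.2086 / 6 = 30.5348
β = Cov / Var(R_m) = 31.3348 / 30.5348 = 1.0262
E(R) = R_f + β × MRP = 2.86% + 1.0262 × 4.26% = 7.23%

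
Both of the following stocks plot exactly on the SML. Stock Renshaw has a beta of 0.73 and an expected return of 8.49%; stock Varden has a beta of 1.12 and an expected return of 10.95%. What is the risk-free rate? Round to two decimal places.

3.89%

Both satisfy E(R) = R_f + β·MRP, so the slope of the SML is
MRP = (10.95% − 8.49%) / (1.12 − 0.73) = 2.46% / 0.39 = 6.3077%
R_f = E(R_Renshaw) − β_Renshaw·MRP = 8.49% − 0.73 × 6.3077% = 3.8854%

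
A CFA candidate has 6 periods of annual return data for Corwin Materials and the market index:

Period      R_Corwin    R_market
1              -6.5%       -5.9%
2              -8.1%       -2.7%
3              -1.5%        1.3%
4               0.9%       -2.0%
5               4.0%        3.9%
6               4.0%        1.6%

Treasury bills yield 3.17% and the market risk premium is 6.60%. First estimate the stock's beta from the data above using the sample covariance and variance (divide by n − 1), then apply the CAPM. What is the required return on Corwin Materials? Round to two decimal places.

Mean R_i = (-6.5 − 8.1 − 1.5 + 0.9 + 4.0 + 4.0) / 6 = -1.2000%
Mean R_m = (-5.9 − 2.7 + 1.3 − 2.0 + 3.9 + 1.6) / 6 = -0.6333%
Σ(R_i − R̄_i)(R_m − R̄_m) = 73.9100  ⇒  Cov = 73.9100 / 5 = 14.7820
Σ(R_m − R̄_m)² = 63.1533  ⇒  Var(R_m) = 63.1533 / 5 = 12.6307
β = Cov / Var(R_m) = 14.7820 / 12.6307 = 1.1703
E(R) = R_f + β × MRP = 3.17% + 1.1703 × 6.60% = 10.89%

10.89%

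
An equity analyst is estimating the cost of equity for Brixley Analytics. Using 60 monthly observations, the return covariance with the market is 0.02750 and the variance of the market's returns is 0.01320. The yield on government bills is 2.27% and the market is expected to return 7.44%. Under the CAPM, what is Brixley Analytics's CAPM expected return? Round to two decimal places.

β = Cov(R_i, R_m) / Var(R_m) = 0.02750 / 0.01320 = 2.0833
MRP = 7.44% − 2.27% = 5.17%
E(R) = R_f + β × MRP = 2.27% + 2.0833 × 5.17% = 13.04%

13.04%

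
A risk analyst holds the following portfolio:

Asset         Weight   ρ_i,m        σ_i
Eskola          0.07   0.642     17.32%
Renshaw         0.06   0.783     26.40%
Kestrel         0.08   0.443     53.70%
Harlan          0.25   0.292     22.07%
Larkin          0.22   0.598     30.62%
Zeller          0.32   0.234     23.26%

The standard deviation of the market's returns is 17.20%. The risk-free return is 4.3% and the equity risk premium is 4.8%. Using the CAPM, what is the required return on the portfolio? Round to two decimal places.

7.45%

β_Eskola = 0.642 × 17.32% / 17.20% = 0.6465
β_Renshaw = 0.783 × 26.40% / 17.20% = 1.2018
β_Kestrel = 0.443 × 53.70% / 17.20% = 1.3831
β_Harlan = 0.292 × 22.07% / 17.20% = 0.3747
β_Larkin = 0.598 × 30.62% / 17.20% = 1.0646
β_Zeller = 0.234 × 23.26% / 17.20% = 0.3164
β_P = Σ w_i β_i = 0.07×0.6465 + 0.06×1.2018 + 0.08×1.3831 + 0.25×0.3747 + 0.22×1.0646 + 0.32×0.3164 = 0.6571
E(R_P) = R_f + β_P × MRP = 4.3% + 0.6571 × 4.8% = 7.45%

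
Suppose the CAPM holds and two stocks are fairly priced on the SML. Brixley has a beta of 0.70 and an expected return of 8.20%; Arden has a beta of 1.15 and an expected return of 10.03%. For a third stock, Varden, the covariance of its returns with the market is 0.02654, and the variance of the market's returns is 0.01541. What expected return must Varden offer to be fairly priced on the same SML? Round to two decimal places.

12.36%

MRP = (10.03% − 8.20%) / (1.15 − 0.70) = 4.0667%
R_f = 8.20% − 0.70 × 4.0667% = 5.3533%
β_Varden = Cov / Var(R_m) = 0.02654 / 0.01541 = 1.7223
E(R_Varden) = R_f + β × MRP = 5.3533% + 1.7223 × 4.0667% = 12.36%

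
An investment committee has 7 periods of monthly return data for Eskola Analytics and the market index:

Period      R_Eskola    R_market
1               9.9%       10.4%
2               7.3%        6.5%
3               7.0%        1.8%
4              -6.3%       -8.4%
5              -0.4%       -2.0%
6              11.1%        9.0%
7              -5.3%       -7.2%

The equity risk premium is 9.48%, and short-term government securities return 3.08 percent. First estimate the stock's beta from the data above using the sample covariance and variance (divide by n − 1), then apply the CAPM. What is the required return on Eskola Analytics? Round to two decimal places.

11.87%

Mean R_i = (9.9 + 7.3 + 7.0 − 6.3 − 0.4 + 11.1 − 5.3) / 7 = 3.3286%
Mean R_m = (10.4 + 6.5 + 1.8 − 8.4 − 2.0 + 9.0 − 7.2) / 7 = 1.4429%
Σ(R_i − R̄_i)(R_m − R̄_m) = 321.1714  ⇒  Cov = 321.1714 / 6 = 53.5286
Σ(R_m − R̄_m)² = 346.4771  ⇒  Var(R_m) = 346.4771 / 6 = 57.7462
β = Cov / Var(R_m) = 53.5286 / 57.7462 = 0.9270
E(R) = R_f + β × MRP = 3.08% + 0.9270 × 9.48% = 11.87%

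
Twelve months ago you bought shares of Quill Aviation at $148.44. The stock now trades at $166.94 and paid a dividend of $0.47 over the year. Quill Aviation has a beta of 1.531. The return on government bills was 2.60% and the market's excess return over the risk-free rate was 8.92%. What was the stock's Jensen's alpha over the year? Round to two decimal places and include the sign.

Realised HPR = (P1 + D1 − P0) / P0 = (166.94 + 0.47 − 148.44) / 148.44 = 18.97 / 148.44 = 12.7796%
CAPM required = R_f + β·MRP = 2.60% + 1.531 × 8.92% = 16.25652%
α = realised − required = 12.7796% − 16.25652% = -3.48%

-3.48%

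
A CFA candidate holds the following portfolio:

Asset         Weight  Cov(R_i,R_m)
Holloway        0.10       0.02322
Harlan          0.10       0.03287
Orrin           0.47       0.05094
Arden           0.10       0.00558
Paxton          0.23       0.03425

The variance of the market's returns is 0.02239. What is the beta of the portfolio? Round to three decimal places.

1.697

β_Holloway = 0.02322 / 0.02239 = 1.0371
β_Harlan = 0.03287 / 0.02239 = 1.4681
β_Orrin = 0.05094 / 0.02239 = 2.2751
β_Arden = 0.00558 / 0.02239 = 0.2492
β_Paxton = 0.03425 / 0.02239 = 1.5297
β_P = Σ w_i β_i = 0.10×1.0371 + 0.10×1.4681 + 0.47×2.2751 + 0.10×0.2492 + 0.23×1.5297 = 1.6966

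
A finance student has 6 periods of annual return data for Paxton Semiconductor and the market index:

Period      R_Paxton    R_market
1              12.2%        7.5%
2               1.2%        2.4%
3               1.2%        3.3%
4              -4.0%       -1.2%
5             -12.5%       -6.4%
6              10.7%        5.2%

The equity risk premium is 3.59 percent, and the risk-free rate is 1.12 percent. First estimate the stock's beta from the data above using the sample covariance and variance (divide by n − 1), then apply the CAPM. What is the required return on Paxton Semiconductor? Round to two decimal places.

7.63%

Mean R_i = (12.2 + 1.2 + 1.2 − 4.0 − 12.5 + 10.7) / 6 = 1.4667%
Mean R_m = (7.5 + 2.4 + 3.3 − 1.2 − 6.4 + 5.2) / 6 = 1.8000%
Σ(R_i − R̄_i)(R_m − R̄_m) = 222.9400  ⇒  Cov = 222.9400 / 5 = 44.5880
Σ(R_m − R̄_m)² = 122.9000  ⇒  Var(R_m) = 122.9000 / 5 = 24.5800
β = Cov / Var(R_m) = 44.5880 / 24.5800 = 1.8140
E(R) = R_f + β × MRP = 1.12% + 1.8140 × 3.59% = 7.63%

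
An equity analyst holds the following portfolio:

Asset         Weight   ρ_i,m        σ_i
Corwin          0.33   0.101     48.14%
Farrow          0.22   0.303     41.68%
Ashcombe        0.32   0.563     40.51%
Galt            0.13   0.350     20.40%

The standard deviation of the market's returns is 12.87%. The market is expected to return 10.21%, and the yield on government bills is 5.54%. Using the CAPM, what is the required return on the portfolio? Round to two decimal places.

β_Corwin = 0.101 × 48.14% / 12.87% = 0.3778
β_Farrow = 0.303 × 41.68% / 12.87% = 0.9813
β_Ashcombe = 0.563 × 40.51% / 12.87% = 1.7721
β_Galt = 0.350 × 20.40% / 12.87% = 0.5548
β_P = Σ w_i β_i = 0.33×0.3778 + 0.22×0.9813 + 0.32×1.7721 + 0.13×0.5548 = 0.9798
MRP = 10.21% − 5.54% = 4.67%
E(R_P) = R_f + β_P × MRP = 5.54% + 0.9798 × 4.67% = 10.12%

10.12%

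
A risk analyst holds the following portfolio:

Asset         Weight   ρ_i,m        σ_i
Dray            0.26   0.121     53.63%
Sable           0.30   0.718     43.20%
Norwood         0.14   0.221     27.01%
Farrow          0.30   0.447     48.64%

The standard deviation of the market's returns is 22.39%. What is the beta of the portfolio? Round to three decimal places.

β_Dray = 0.121 × 53.63% / 22.39% = 0.2898
β_Sable = 0.718 × 43.20% / 22.39% = 1.3853
β_Norwood = 0.221 × 27.01% / 22.39% = 0.2666
β_Farrow = 0.447 × 48.64% / 22.39% = 0.9711
β_P = Σ w_i β_i = 0.26×0.2898 + 0.30×1.3853 + 0.14×0.2666 + 0.30×0.9711 = 0.8196

0.820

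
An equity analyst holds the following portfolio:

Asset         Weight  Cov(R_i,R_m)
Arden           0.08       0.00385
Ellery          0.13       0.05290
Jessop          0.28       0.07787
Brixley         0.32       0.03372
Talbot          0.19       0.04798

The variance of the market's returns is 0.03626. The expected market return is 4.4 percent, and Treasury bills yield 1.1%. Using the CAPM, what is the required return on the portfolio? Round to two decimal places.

β_Arden = 0.00385 / 0.03626 = 0.1062
β_Ellery = 0.05290 / 0.03626 = 1.4589
β_Jessop = 0.07787 / 0.03626 = 2.1475
β_Brixley = 0.03372 / 0.03626 = 0.9300
β_Talbot = 0.04798 / 0.03626 = 1.3232
β_P = Σ w_i β_i = 0.08×0.1062 + 0.13×1.4589 + 0.28×2.1475 + 0.32×0.9300 + 0.19×1.3232 = 1.3485
MRP = 4.4% − 1.1% = 3.30%
E(R_P) = R_f + β_P × MRP = 1.1% + 1.3485 × 3.3% = 5.55%

5.55%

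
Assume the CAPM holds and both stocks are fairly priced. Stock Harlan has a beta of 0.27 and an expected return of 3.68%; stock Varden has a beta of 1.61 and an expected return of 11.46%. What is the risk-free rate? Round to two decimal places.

Both satisfy E(R) = R_f + β·MRP, so the slope of the SML is
MRP = (11.46% − 3.68%) / (1.61 − 0.27) = 7.78% / 1.34 = 5.8060%
R_f = E(R_Harlan) − β_Harlan·MRP = 3.68% − 0.27 × 5.8060% = 2.1124%

2.11%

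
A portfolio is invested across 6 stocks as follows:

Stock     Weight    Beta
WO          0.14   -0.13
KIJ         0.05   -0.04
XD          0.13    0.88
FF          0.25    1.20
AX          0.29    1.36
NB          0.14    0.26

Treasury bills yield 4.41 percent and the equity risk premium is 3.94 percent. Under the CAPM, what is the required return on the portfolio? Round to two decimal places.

β_P = Σ w_i β_i = 0.14×-0.13 + 0.05×-0.04 + 0.13×0.88 + 0.25×1.20 + 0.29×1.36 + 0.14×0.26 = 0.8250
E(R_P) = R_f + β_P × MRP = 4.41% + 0.8250 × 3.94% = 7.66%

7.66%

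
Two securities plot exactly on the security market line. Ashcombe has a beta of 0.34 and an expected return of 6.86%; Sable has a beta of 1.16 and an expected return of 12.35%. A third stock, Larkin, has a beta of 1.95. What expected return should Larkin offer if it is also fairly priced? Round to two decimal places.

MRP (SML slope) = (12.35% − 6.86%) / (1.16 − 0.34) = 5.49% / 0.82 = 6.6951%
R_f (intercept) = 6.86% − 0.34 × 6.6951% = 4.5837%
E(R_Larkin) = R_f + β × MRP = 4.5837% + 1.95 × 6.6951% = 17.64%

17.64%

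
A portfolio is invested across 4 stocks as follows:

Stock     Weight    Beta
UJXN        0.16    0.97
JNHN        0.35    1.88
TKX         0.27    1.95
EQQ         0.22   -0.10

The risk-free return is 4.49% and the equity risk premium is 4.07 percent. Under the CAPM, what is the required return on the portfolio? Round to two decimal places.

9.85%

β_P = Σ w_i β_i = 0.16×0.97 + 0.35×1.88 + 0.27×1.95 + 0.22×-0.10 = 1.3177
E(R_P) = R_f + β_P × MRP = 4.49% + 1.3177 × 4.07% = 9.85%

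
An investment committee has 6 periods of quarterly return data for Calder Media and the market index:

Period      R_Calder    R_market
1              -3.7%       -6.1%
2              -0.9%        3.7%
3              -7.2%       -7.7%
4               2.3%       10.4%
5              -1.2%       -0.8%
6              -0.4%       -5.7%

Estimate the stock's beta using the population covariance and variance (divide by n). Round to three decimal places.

Mean R_i = (-3.7 − 0.9 − 7.2 + 2.3 − 1.2 − 0.4) / 6 = -1.8500%
Mean R_m = (-6.1 + 3.7 − 7.7 + 10.4 − 0.8 − 5.7) / 6 = -1.0333%
Σ(R_i − R̄_i)(R_m − R̄_m) = 90.3700  ⇒  Cov = 90.3700 / 6 = 15.0617
Σ(R_m − R̄_m)² = 245.0733  ⇒  Var(R_m) = 245.0733 / 6 = 40.8456
β = Cov / Var(R_m) = 15.0617 / 40.8456 = 0.3687

0.369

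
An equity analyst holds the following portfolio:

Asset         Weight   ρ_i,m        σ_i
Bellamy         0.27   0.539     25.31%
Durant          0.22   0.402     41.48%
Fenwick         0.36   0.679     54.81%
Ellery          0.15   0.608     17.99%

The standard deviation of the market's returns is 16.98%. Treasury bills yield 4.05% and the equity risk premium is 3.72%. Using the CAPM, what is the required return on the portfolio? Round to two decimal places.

β_Bellamy = 0.539 × 25.31% / 16.98% = 0.8034
β_Durant = 0.402 × 41.48% / 16.98% = 0.9820
β_Fenwick = 0.679 × 54.81% / 16.98% = 2.1918
β_Ellery = 0.608 × 17.99% / 16.98% = 0.6442
β_P = Σ w_i β_i = 0.27×0.8034 + 0.22×0.9820 + 0.36×2.1918 + 0.15×0.6442 = 1.3186
E(R_P) = R_f + β_P × MRP = 4.05% + 1.3186 × 3.72% = 8.96%

8.96%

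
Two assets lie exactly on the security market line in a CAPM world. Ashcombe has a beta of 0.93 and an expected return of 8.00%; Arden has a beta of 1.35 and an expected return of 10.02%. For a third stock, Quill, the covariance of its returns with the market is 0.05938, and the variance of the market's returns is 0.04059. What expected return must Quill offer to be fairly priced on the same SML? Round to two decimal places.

10.56%

MRP = (10.02% − 8.00%) / (1.35 − 0.93) = 4.8095%
R_f = 8.00% − 0.93 × 4.8095% = 3.5272%
β_Quill = Cov / Var(R_m) = 0.05938 / 0.04059 = 1.4629
E(R_Quill) = R_f + β × MRP = 3.5272% + 1.4629 × 4.8095% = 10.56%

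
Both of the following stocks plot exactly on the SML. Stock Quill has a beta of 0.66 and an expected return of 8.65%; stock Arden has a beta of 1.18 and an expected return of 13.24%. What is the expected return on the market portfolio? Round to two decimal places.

Both satisfy E(R) = R_f + β·MRP, so the slope of the SML is
MRP = (13.24% − 8.65%) / (1.18 − 0.66) = 4.59% / 0.52 = 8.8269%
R_f = E(R_Quill) − β_Quill·MRP = 8.65% − 0.66 × 8.8269% = 2.8242%
E(R_m) = R_f + MRP = 2.8242% + 8.8269% = 11.65%

11.65%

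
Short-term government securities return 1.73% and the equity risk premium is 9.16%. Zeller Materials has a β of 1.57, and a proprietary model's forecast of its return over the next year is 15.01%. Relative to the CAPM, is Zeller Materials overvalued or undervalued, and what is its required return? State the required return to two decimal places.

Overvalued; required return 16.11%

Required return = R_f + β·MRP = 1.73% + 1.57 × 9.16% = 16.11%
Forecast 15.01% < required 16.11% → the stock plots below the SML → overvalued.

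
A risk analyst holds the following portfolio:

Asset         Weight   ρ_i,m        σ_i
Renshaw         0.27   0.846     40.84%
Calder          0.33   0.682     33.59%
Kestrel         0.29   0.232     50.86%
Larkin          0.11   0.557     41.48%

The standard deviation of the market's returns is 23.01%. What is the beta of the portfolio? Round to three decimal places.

0.993

β_Renshaw = 0.846 × 40.84% / 23.01% = 1.5015
β_Calder = 0.682 × 33.59% / 23.01% = 0.9956
β_Kestrel = 0.232 × 50.86% / 23.01% = 0.5128
β_Larkin = 0.557 × 41.48% / 23.01% = 1.0041
β_P = Σ w_i β_i = 0.27×1.5015 + 0.33×0.9956 + 0.29×0.5128 + 0.11×1.0041 = 0.9931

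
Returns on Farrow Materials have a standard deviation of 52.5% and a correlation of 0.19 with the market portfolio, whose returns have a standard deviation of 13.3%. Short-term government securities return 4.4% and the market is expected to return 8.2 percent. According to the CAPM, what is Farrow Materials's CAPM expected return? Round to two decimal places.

β = ρ × σ_i / σ_m = 0.19 × 52.5% / 13.3% = 0.7500
MRP = 8.2% − 4.4% = 3.80%
E(R) = 4.4% + 0.7500 × 3.8% = 7.25%

7.25%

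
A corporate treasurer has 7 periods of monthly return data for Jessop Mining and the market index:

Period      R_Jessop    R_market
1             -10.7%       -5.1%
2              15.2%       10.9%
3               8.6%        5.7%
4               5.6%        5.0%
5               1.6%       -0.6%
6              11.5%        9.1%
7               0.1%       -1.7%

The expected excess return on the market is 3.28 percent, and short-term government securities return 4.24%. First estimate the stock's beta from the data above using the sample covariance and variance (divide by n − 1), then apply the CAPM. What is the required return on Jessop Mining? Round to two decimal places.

8.82%

Mean R_i = (-10.7 + 15.2 + 8.6 + 5.6 + 1.6 + 11.5 + 0.1) / 7 = 4.5571%
Mean R_m = (-5.1 + 10.9 + 5.7 + 5.0 − 0.6 + 9.1 − 1.7) / 7 = 3.3286%
Σ(R_i − R̄_i)(R_m − R̄_m) = 294.6086  ⇒  Cov = 294.6086 / 6 = 49.1014
Σ(R_m − R̄_m)² = 210.8143  ⇒  Var(R_m) = 210.8143 / 6 = 35.1357
β = Cov / Var(R_m) = 49.1014 / 35.1357 = 1.3975
E(R) = R_f + β × MRP = 4.24% + 1.3975 × 3.28% = 8.82%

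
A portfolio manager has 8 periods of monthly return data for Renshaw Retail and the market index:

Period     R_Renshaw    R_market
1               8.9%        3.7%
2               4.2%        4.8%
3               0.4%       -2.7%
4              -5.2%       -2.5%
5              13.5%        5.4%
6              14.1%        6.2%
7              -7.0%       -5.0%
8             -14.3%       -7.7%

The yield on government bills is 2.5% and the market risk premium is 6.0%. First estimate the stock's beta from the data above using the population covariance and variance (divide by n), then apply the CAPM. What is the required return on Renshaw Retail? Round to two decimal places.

Mean R_i = (8.9 + 4.2 + 0.4 − 5.2 + 13.5 + 14.1 − 7.0 − 14.3) / 8 = 1.8250%
Mean R_m = (3.7 + 4.8 − 2.7 − 2.5 + 5.4 + 6.2 − 5.0 − 7.7) / 8 = 0.2750%
Σ(R_i − R̄_i)(R_m − R̄_m) = 366.4250  ⇒  Cov = 366.4250 / 8 = 45.8031
Σ(R_m − R̄_m)² = 201.5550  ⇒  Var(R_m) = 201.5550 / 8 = 25.1944
β = Cov / Var(R_m) = 45.8031 / 25.1944 = 1.8180
E(R) = R_f + β × MRP = 2.5% + 1.8180 × 6.0% = 13.41%

13.41%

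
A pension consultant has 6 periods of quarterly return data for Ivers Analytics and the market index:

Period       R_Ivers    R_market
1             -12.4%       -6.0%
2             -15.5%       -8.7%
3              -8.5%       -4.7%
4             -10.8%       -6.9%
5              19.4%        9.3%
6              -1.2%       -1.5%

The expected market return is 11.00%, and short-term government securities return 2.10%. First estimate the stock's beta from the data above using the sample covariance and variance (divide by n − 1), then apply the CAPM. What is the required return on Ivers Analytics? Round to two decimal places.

19.50%

Mean R_i = (-12.4 − 15.5 − 8.5 − 10.8 + 19.4 − 1.2) / 6 = -4.8333%
Mean R_m = (-6.0 − 8.7 − 4.7 − 6.9 + 9.3 − 1.5) / 6 = -3.0833%
Σ(R_i − R̄_i)(R_m − R̄_m) = 416.5233  ⇒  Cov = 416.5233 / 5 = 83.3047
Σ(R_m − R̄_m)² = 213.0883  ⇒  Var(R_m) = 213.0883 / 5 = 42.6177
β = Cov / Var(R_m) = 83.3047 / 42.6177 = 1.9547
MRP = 11.00% − 2.10% = 8.90%
E(R) = R_f + β × MRP = 2.10% + 1.9547 × 8.90% = 19.50%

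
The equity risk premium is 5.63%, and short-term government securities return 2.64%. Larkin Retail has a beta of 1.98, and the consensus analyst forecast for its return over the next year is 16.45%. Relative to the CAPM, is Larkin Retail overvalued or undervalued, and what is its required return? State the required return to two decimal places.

Undervalued; required return 13.79%

Required return = R_f + β·MRP = 2.64% + 1.98 × 5.63% = 13.79%
Forecast 16.45% > required 13.79% → the stock plots above the SML → undervalued.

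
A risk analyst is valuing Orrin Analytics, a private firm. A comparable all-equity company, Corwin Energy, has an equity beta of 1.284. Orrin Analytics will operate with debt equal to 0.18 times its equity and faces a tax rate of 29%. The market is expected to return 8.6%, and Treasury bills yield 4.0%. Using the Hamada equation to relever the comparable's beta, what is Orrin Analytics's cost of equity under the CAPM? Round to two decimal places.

β_L = β_U × [1 + (1 − t)(D/E)] = 1.284 × [1 + (1 − 0.29) × 0.18]
    = 1.284 × [1 + 0.71 × 0.18] = 1.284 × 1.1278 = 1.4481
MRP = 8.6% − 4.0% = 4.60%
E(R) = R_f + β_L × MRP = 4.0% + 1.4481 × 4.6% = 10.66%

10.66%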